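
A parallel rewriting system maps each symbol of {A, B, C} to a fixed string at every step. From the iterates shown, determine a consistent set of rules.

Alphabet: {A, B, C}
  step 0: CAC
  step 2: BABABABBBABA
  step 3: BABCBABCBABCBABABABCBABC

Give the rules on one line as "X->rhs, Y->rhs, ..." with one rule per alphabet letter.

A->BC, B->BA, C->BB

  step 2 ⇒ step 3: BABABABBBABA ⇒ BA·BC·BA·BC·BA·BC·BA·BA·BA·BC·BA·BC
    A ↦ BC
    B ↦ BA
    C ↦ BB  (constrained at step 0)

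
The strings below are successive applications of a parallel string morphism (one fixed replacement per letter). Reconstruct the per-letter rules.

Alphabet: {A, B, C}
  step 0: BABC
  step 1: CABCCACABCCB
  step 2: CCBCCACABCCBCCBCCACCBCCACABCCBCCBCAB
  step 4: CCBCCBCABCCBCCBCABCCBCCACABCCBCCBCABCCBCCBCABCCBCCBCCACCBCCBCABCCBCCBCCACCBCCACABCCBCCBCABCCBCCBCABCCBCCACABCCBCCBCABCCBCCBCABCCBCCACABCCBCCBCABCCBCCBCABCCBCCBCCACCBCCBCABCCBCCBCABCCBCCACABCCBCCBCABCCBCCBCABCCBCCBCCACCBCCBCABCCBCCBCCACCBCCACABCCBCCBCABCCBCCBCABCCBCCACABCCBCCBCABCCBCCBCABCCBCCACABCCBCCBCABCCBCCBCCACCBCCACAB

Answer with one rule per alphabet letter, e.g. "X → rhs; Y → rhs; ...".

A->CCA, B->CAB, C->CCB

  step 1 ⇒ step 2: CABCCACABCCB ⇒ CCB·CCA·CAB·CCB·CCB·CCA·CCB·CCA·CAB·CCB·CCB·CAB
    A ↦ CCA
    B ↦ CAB
    C ↦ CCB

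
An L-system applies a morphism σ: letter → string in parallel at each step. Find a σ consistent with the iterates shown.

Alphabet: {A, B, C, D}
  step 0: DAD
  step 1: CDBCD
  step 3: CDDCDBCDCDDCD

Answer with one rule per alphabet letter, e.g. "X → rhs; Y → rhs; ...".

A->B, B->AD, C->D, D->CD

  step 0 ⇒ step 1: DAD ⇒ CD·B·CD
    A ↦ B
    D ↦ CD
    B ↦ AD  (constrained at step 1)
    C ↦ D  (constrained at step 1)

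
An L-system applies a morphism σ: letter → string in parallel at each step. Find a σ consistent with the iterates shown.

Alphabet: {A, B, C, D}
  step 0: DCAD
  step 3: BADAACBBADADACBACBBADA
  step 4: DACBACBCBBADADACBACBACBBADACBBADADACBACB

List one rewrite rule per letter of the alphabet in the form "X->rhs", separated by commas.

A->CB, B->DA, C->BA, D->A

  step 3 ⇒ step 4: BADAACBBADADACBACBBADA ⇒ DA·CB·A·CB·CB·BA·DA·DA·CB·A·CB·A·CB·BA·DA·CB·BA·DA·DA·CB·A·CB
    A ↦ CB
    B ↦ DA
    C ↦ BA
    D ↦ A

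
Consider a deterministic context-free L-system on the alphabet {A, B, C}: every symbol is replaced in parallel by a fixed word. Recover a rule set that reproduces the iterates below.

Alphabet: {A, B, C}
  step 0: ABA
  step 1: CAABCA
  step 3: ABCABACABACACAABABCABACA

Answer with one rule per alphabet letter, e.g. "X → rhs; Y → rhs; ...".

  step 0 ⇒ step 1: ABA ⇒ CA·AB·CA
    A ↦ CA
    B ↦ AB
    C ↦ BA  (constrained at step 1)

A->CA, B->AB, C->BA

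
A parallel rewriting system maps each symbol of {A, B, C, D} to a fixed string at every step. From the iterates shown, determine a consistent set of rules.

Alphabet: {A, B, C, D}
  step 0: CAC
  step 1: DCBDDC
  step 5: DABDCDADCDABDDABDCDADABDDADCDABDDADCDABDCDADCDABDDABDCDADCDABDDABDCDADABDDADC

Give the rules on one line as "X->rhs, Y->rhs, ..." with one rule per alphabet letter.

  step 0 ⇒ step 1: CAC ⇒ DC·BD·DC
    A ↦ BD
    C ↦ DC
    B ↦ C  (constrained at step 1)
    D ↦ DA  (constrained at step 1)

A->BD, B->C, C->DC, D->DA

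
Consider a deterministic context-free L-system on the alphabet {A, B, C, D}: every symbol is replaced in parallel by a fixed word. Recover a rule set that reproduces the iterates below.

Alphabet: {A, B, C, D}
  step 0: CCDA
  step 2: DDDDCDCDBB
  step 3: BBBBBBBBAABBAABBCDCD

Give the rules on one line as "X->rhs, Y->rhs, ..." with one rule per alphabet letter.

A->D, B->CD, C->AA, D->BB

  step 2 ⇒ step 3: DDDDCDCDBB ⇒ BB·BB·BB·BB·AA·BB·AA·BB·CD·CD
    B ↦ CD
    C ↦ AA
    D ↦ BB
    A ↦ D  (constrained at step 0)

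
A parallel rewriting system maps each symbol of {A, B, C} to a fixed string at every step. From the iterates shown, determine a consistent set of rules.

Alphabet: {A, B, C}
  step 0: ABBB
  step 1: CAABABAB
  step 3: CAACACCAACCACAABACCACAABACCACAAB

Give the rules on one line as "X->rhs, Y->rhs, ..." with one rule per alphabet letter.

A->CA, B->AB, C->AC

  step 0 ⇒ step 1: ABBB ⇒ CA·AB·AB·AB
    A ↦ CA
    B ↦ AB
    C ↦ AC  (constrained at step 1)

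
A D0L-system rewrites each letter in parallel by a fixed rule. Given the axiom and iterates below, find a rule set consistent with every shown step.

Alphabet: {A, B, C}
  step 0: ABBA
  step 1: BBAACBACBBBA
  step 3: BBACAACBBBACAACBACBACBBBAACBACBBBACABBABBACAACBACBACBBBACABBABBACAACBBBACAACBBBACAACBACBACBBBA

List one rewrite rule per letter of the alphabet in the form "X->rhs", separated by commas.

  step 0 ⇒ step 1: ABBA ⇒ BBA·ACB·ACB·BBA
    A ↦ BBA
    B ↦ ACB
    C ↦ CA  (constrained at step 1)

A->BBA, B->ACB, C->CA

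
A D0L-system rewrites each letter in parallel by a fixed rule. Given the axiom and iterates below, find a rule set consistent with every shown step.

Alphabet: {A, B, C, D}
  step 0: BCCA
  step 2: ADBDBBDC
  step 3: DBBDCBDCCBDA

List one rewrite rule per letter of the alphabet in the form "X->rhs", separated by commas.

A->DB, B->C, C->A, D->BD

  step 2 ⇒ step 3: ADBDBBDC ⇒ DB·BD·C·BD·C·C·BD·A
    A ↦ DB
    B ↦ C
    C ↦ A
    D ↦ BD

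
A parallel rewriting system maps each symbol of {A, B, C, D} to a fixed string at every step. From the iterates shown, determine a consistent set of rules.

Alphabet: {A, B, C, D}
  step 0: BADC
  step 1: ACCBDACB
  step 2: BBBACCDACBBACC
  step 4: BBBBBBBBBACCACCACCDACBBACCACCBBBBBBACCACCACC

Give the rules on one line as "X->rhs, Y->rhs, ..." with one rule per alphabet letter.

  step 1 ⇒ step 2: ACCBDACB ⇒ B·B·B·ACC·DAC·B·B·ACC
    A ↦ B
    B ↦ ACC
    C ↦ B
    D ↦ DAC

A->B, B->ACC, C->B, D->DAC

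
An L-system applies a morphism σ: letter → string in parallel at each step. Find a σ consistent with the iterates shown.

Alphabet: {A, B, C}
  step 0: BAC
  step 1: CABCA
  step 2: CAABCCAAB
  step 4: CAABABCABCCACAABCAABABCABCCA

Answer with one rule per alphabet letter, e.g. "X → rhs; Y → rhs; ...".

A->AB, B->C, C->CA

  step 1 ⇒ step 2: CABCA ⇒ CA·AB·C·CA·AB
    A ↦ AB
    B ↦ C
    C ↦ CA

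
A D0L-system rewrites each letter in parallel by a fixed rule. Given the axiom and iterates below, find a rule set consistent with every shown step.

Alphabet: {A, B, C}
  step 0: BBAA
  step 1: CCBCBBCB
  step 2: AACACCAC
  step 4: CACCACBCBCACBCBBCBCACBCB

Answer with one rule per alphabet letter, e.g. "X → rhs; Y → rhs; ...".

A->BCB, B->C, C->A

  step 1 ⇒ step 2: CCBCBBCB ⇒ A·A·C·A·C·C·A·C
    B ↦ C
    C ↦ A
  step 0 ⇒ step 1: BBAA ⇒ C·C·BCB·BCB
    A ↦ BCB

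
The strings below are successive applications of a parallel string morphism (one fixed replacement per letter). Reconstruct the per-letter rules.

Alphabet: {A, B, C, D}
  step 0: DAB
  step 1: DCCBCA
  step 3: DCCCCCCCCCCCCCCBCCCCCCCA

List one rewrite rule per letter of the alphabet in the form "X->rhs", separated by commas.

  step 0 ⇒ step 1: DAB ⇒ DC·CB·CA
    A ↦ CB
    B ↦ CA
    D ↦ DC
    C ↦ CC  (constrained at step 1)

A->CB, B->CA, C->CC, D->DC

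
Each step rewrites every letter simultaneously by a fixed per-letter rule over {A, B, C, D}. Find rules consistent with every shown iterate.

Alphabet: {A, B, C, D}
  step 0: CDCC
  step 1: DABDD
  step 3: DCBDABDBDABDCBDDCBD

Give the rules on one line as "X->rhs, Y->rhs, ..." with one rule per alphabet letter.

A->DC, B->BD, C->D, D->AB

  step 0 ⇒ step 1: CDCC ⇒ D·AB·D·D
    C ↦ D
    D ↦ AB
    A ↦ DC  (constrained at step 1)
    B ↦ BD  (constrained at step 1)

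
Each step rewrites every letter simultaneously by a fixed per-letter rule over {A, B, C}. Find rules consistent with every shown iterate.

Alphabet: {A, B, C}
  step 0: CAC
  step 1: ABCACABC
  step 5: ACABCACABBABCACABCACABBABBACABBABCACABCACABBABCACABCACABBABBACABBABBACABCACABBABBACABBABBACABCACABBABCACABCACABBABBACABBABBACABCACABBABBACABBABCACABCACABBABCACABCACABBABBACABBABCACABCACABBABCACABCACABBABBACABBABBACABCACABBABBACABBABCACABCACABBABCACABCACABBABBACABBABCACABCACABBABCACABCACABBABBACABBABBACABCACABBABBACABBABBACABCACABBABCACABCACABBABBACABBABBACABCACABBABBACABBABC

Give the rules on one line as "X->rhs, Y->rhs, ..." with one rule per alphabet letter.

A->AC, B->ABB, C->ABC

  step 0 ⇒ step 1: CAC ⇒ ABC·AC·ABC
    A ↦ AC
    C ↦ ABC
    B ↦ ABB  (constrained at step 1)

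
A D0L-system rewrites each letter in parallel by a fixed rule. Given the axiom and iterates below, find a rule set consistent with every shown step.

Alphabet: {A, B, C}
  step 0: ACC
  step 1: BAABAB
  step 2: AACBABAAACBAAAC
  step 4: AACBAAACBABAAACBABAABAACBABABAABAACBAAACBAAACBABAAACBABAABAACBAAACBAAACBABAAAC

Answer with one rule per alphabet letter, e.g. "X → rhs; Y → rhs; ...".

  step 1 ⇒ step 2: BAABAB ⇒ AAC·BA·BA·AAC·BA·AAC
    A ↦ BA
    B ↦ AAC
  step 0 ⇒ step 1: ACC ⇒ BA·AB·AB
    C ↦ AB

A->BA, B->AAC, C->AB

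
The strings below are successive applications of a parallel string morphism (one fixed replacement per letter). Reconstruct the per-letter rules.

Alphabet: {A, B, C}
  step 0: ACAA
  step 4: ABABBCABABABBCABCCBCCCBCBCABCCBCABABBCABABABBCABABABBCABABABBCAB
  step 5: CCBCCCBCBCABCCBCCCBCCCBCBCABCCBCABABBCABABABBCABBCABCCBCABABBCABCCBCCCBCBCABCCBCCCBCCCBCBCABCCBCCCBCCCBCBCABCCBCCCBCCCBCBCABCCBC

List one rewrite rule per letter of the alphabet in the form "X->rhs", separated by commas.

A->CC, B->BC, C->AB

  step 4 ⇒ step 5: ABABBCABABABBCABCCBCCCBCBCABCCBCABABBCABABABBCABABABBCABABABBCAB ⇒ CC·BC·CC·BC·BC·AB·CC·BC·CC·BC·CC·BC·BC·AB·CC·BC·AB·AB·BC·AB·AB·AB·BC·AB·BC·AB·CC·BC·AB·AB·BC·AB·CC·BC·CC·BC·BC·AB·CC·BC·CC·BC·CC·BC·BC·AB·CC·BC·CC·BC·CC·BC·BC·AB·CC·BC·CC·BC·CC·BC·BC·AB·CC·BC
    A ↦ CC
    B ↦ BC
    C ↦ AB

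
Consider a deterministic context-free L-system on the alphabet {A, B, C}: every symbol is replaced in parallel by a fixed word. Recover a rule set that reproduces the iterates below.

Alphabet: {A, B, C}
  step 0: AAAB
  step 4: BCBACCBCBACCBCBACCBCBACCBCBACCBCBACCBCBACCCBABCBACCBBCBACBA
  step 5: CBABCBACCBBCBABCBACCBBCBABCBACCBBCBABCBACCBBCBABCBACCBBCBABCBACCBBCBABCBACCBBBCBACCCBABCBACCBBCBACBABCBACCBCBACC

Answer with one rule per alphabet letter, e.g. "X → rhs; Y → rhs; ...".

  step 4 ⇒ step 5: BCBACCBCBACCBCBACCBCBACCBCBACCBCBACCBCBACCCBABCBACCBBCBACBA ⇒ CBA·B·CBA·CC·B·B·CBA·B·CBA·CC·B·B·CBA·B·CBA·CC·B·B·CBA·B·CBA·CC·B·B·CBA·B·CBA·CC·B·B·CBA·B·CBA·CC·B·B·CBA·B·CBA·CC·B·B·B·CBA·CC·CBA·B·CBA·CC·B·B·CBA·CBA·B·CBA·CC·B·CBA·CC
    A ↦ CC
    B ↦ CBA
    C ↦ B

A->CC, B->CBA, C->B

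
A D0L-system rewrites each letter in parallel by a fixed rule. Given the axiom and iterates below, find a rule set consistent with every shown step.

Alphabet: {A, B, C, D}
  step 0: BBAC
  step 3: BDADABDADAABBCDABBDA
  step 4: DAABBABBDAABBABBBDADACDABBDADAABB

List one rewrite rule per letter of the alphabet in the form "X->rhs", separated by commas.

  step 3 ⇒ step 4: BDADABDADAABBCDABBDA ⇒ DA·AB·B·AB·B·DA·AB·B·AB·B·B·DA·DA·CD·AB·B·DA·DA·AB·B
    A ↦ B
    B ↦ DA
    C ↦ CD
    D ↦ AB

A->B, B->DA, C->CD, D->AB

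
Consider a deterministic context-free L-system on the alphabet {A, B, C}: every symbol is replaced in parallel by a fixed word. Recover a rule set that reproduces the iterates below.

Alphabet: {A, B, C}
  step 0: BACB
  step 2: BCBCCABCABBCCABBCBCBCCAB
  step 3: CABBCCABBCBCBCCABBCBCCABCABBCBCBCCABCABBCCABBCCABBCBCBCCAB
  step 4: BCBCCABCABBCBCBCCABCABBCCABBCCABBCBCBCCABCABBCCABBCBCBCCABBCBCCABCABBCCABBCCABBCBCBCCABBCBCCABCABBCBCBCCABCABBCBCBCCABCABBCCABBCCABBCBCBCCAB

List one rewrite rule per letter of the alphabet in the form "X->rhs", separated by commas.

A->BC, B->CAB, C->BC

  step 3 ⇒ step 4: CABBCCABBCBCBCCABBCBCCABCABBCBCBCCABCABBCCABBCCABBCBCBCCAB ⇒ BC·BC·CAB·CAB·BC·BC·BC·CAB·CAB·BC·CAB·BC·CAB·BC·BC·BC·CAB·CAB·BC·CAB·BC·BC·BC·CAB·BC·BC·CAB·CAB·BC·CAB·BC·CAB·BC·BC·BC·CAB·BC·BC·CAB·CAB·BC·BC·BC·CAB·CAB·BC·BC·BC·CAB·CAB·BC·CAB·BC·CAB·BC·BC·BC·CAB
    A ↦ BC
    B ↦ CAB
    C ↦ BC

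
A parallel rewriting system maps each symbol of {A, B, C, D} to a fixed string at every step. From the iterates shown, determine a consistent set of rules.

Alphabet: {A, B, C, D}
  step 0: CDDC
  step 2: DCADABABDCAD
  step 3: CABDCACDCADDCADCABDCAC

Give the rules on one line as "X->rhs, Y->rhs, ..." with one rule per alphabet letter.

  step 2 ⇒ step 3: DCADABABDCAD ⇒ C·AB·DCA·C·DCA·D·DCA·D·C·AB·DCA·C
    A ↦ DCA
    B ↦ D
    C ↦ AB
    D ↦ C

A->DCA, B->D, C->AB, D->C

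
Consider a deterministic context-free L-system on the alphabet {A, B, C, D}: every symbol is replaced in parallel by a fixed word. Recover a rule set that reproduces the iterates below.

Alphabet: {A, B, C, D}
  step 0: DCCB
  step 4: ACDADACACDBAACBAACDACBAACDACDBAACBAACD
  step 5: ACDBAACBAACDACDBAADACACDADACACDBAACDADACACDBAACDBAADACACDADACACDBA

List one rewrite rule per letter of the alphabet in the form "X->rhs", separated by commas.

A->AC, B->AD, C->D, D->BA

  step 4 ⇒ step 5: ACDADACACDBAACBAACDACBAACDACDBAACBAACD ⇒ AC·D·BA·AC·BA·AC·D·AC·D·BA·AD·AC·AC·D·AD·AC·AC·D·BA·AC·D·AD·AC·AC·D·BA·AC·D·BA·AD·AC·AC·D·AD·AC·AC·D·BA
    A ↦ AC
    B ↦ AD
    C ↦ D
    D ↦ BA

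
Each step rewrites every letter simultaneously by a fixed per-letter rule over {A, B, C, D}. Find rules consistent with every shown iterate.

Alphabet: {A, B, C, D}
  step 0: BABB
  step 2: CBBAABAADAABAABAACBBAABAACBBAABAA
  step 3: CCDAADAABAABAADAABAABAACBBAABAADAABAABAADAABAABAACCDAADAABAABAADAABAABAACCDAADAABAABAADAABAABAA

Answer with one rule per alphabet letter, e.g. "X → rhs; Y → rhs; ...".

  step 2 ⇒ step 3: CBBAABAADAABAABAACBBAABAACBBAABAA ⇒ CC·DAA·DAA·BAA·BAA·DAA·BAA·BAA·CB·BAA·BAA·DAA·BAA·BAA·DAA·BAA·BAA·CC·DAA·DAA·BAA·BAA·DAA·BAA·BAA·CC·DAA·DAA·BAA·BAA·DAA·BAA·BAA
    A ↦ BAA
    B ↦ DAA
    C ↦ CC
    D ↦ CB

A->BAA, B->DAA, C->CC, D->CB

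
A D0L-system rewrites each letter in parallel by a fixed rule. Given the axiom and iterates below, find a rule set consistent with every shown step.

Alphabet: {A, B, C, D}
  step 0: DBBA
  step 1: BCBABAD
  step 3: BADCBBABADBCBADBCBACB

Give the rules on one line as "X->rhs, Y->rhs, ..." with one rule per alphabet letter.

  step 0 ⇒ step 1: DBBA ⇒ BC·BA·BA·D
    A ↦ D
    B ↦ BA
    D ↦ BC
    C ↦ CB  (constrained at step 1)

A->D, B->BA, C->CB, D->BC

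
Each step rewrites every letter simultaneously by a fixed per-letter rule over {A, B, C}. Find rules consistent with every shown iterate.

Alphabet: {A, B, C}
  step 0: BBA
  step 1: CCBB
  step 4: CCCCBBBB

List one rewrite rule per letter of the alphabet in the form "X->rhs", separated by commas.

A->BB, B->C, C->A

  step 0 ⇒ step 1: BBA ⇒ C·C·BB
    A ↦ BB
    B ↦ C
    C ↦ A  (constrained at step 1)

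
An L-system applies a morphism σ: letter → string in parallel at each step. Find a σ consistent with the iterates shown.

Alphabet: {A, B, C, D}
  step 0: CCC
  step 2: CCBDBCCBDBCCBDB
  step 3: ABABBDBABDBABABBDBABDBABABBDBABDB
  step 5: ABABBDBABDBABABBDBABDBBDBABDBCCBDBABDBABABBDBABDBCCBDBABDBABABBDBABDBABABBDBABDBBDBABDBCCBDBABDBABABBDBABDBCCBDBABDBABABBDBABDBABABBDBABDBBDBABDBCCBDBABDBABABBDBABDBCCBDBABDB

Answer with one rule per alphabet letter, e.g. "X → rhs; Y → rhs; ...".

A->CC, B->BDB, C->AB, D->A

  step 2 ⇒ step 3: CCBDBCCBDBCCBDB ⇒ AB·AB·BDB·A·BDB·AB·AB·BDB·A·BDB·AB·AB·BDB·A·BDB
    B ↦ BDB
    C ↦ AB
    D ↦ A
    A ↦ CC  (constrained at step 3)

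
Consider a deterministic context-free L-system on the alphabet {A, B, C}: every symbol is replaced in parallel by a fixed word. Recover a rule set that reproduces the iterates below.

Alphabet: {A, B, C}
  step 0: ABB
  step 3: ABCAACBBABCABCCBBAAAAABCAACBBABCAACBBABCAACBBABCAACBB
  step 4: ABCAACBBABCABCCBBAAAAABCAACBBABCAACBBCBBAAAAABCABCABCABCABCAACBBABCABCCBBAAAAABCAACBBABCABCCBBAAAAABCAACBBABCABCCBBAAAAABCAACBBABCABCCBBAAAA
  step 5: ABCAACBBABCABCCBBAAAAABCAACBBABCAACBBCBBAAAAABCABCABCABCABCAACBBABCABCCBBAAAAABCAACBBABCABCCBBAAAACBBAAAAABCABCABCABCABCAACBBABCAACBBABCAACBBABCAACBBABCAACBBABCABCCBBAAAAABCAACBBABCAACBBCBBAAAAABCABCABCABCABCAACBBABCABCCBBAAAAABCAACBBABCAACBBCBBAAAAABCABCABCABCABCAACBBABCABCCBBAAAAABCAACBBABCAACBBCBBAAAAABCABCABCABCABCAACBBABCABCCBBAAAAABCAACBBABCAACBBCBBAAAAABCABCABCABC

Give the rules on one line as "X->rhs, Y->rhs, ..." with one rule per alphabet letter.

A->ABC, B->AA, C->CBB

  step 4 ⇒ step 5: ABCAACBBABCABCCBBAAAAABCAACBBABCAACBBCBBAAAAABCABCABCABCABCAACBBABCABCCBBAAAAABCAACBBABCABCCBBAAAAABCAACBBABCABCCBBAAAAABCAACBBABCABCCBBAAAA ⇒ ABC·AA·CBB·ABC·ABC·CBB·AA·AA·ABC·AA·CBB·ABC·AA·CBB·CBB·AA·AA·ABC·ABC·ABC·ABC·ABC·AA·CBB·ABC·ABC·CBB·AA·AA·ABC·AA·CBB·ABC·ABC·CBB·AA·AA·CBB·AA·AA·ABC·ABC·ABC·ABC·ABC·AA·CBB·ABC·AA·CBB·ABC·AA·CBB·ABC·AA·CBB·ABC·AA·CBB·ABC·ABC·CBB·AA·AA·ABC·AA·CBB·ABC·AA·CBB·CBB·AA·AA·ABC·ABC·ABC·ABC·ABC·AA·CBB·ABC·ABC·CBB·AA·AA·ABC·AA·CBB·ABC·AA·CBB·CBB·AA·AA·ABC·ABC·ABC·ABC·ABC·AA·CBB·ABC·ABC·CBB·AA·AA·ABC·AA·CBB·ABC·AA·CBB·CBB·AA·AA·ABC·ABC·ABC·ABC·ABC·AA·CBB·ABC·ABC·CBB·AA·AA·ABC·AA·CBB·ABC·AA·CBB·CBB·AA·AA·ABC·ABC·ABC·ABC
    A ↦ ABC
    B ↦ AA
    C ↦ CBB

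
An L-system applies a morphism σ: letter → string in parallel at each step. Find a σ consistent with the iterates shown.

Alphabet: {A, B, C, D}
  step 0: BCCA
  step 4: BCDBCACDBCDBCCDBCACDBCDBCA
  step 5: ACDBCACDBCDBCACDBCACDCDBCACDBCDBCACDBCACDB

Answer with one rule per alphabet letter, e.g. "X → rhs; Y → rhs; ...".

  step 4 ⇒ step 5: BCDBCACDBCDBCCDBCACDBCDBCA ⇒ A·CD·BC·A·CD·B·CD·BC·A·CD·BC·A·CD·CD·BC·A·CD·B·CD·BC·A·CD·BC·A·CD·B
    A ↦ B
    B ↦ A
    C ↦ CD
    D ↦ BC

A->B, B->A, C->CD, D->BC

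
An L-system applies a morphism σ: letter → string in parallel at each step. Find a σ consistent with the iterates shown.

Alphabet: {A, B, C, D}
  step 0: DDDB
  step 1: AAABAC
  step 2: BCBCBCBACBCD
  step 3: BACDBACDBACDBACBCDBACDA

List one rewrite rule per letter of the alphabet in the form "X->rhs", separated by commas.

A->BC, B->BAC, C->D, D->A

  step 2 ⇒ step 3: BCBCBCBACBCD ⇒ BAC·D·BAC·D·BAC·D·BAC·BC·D·BAC·D·A
    A ↦ BC
    B ↦ BAC
    C ↦ D
    D ↦ A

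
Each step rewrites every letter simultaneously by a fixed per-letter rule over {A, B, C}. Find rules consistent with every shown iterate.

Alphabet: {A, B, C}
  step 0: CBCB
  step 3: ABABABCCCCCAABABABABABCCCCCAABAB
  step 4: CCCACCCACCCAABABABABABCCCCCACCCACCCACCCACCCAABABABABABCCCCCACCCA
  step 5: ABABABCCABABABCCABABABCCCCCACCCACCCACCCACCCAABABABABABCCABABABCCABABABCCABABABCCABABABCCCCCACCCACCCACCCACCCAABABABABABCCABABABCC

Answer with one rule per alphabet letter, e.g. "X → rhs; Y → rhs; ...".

  step 4 ⇒ step 5: CCCACCCACCCAABABABABABCCCCCACCCACCCACCCACCCAABABABABABCCCCCACCCA ⇒ AB·AB·AB·CC·AB·AB·AB·CC·AB·AB·AB·CC·CC·CA·CC·CA·CC·CA·CC·CA·CC·CA·AB·AB·AB·AB·AB·CC·AB·AB·AB·CC·AB·AB·AB·CC·AB·AB·AB·CC·AB·AB·AB·CC·CC·CA·CC·CA·CC·CA·CC·CA·CC·CA·AB·AB·AB·AB·AB·CC·AB·AB·AB·CC
    A ↦ CC
    B ↦ CA
    C ↦ AB

A->CC, B->CA, C->AB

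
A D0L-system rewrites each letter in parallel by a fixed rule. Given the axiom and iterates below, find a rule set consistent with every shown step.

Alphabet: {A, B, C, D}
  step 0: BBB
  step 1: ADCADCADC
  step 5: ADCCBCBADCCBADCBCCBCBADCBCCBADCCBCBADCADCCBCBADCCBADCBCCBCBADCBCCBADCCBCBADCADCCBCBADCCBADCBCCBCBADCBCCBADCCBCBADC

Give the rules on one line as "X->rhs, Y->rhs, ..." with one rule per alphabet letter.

A->B, B->ADC, C->CB, D->C

  step 0 ⇒ step 1: BBB ⇒ ADC·ADC·ADC
    B ↦ ADC
    A ↦ B  (constrained at step 1)
    C ↦ CB  (constrained at step 1)
    D ↦ C  (constrained at step 1)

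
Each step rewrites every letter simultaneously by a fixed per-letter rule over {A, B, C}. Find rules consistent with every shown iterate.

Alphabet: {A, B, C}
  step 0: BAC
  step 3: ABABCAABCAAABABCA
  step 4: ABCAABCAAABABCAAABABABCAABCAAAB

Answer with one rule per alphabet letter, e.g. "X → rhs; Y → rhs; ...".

A->AB, B->CA, C->A

  step 3 ⇒ step 4: ABABCAABCAAABABCA ⇒ AB·CA·AB·CA·A·AB·AB·CA·A·AB·AB·AB·CA·AB·CA·A·AB
    A ↦ AB
    B ↦ CA
    C ↦ A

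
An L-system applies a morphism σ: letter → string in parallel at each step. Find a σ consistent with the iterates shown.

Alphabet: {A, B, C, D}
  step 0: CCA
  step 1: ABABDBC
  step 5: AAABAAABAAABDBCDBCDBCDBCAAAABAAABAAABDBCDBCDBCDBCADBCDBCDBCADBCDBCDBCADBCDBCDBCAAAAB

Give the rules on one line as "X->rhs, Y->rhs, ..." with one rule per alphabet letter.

  step 0 ⇒ step 1: CCA ⇒ AB·AB·DBC
    A ↦ DBC
    C ↦ AB
    B ↦ A  (constrained at step 1)
    D ↦ A  (constrained at step 1)

A->DBC, B->A, C->AB, D->A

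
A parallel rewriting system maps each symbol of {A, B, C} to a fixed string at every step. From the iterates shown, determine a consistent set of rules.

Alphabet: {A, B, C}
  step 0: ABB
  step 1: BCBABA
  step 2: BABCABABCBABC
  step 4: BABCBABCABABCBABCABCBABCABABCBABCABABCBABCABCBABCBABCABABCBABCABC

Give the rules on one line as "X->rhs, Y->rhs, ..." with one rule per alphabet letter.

A->BC, B->BA, C->BCA

  step 1 ⇒ step 2: BCBABA ⇒ BA·BCA·BA·BC·BA·BC
    A ↦ BC
    B ↦ BA
    C ↦ BCA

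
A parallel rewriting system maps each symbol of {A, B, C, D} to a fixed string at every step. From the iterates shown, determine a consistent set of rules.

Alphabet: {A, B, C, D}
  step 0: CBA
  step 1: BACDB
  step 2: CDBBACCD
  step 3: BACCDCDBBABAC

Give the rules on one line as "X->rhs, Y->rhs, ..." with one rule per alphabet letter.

  step 2 ⇒ step 3: CDBBACCD ⇒ BA·C·CD·CD·B·BA·BA·C
    A ↦ B
    B ↦ CD
    C ↦ BA
    D ↦ C

A->B, B->CD, C->BA, D->C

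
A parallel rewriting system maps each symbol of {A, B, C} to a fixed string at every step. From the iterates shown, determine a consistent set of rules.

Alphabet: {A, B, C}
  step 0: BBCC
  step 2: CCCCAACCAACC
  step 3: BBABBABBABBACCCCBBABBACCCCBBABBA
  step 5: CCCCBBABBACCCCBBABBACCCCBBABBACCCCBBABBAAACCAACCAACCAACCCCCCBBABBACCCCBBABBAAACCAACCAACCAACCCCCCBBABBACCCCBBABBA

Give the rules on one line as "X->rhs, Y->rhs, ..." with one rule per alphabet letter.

A->CC, B->A, C->BBA

  step 2 ⇒ step 3: CCCCAACCAACC ⇒ BBA·BBA·BBA·BBA·CC·CC·BBA·BBA·CC·CC·BBA·BBA
    A ↦ CC
    C ↦ BBA
    B ↦ A  (constrained at step 0)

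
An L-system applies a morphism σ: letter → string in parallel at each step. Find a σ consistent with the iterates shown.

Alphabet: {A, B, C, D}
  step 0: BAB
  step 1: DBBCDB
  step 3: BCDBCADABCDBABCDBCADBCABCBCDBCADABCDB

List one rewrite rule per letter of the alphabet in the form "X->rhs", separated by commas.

  step 0 ⇒ step 1: BAB ⇒ DB·BC·DB
    A ↦ BC
    B ↦ DB
    C ↦ CAD  (constrained at step 1)
    D ↦ ABC  (constrained at step 1)

A->BC, B->DB, C->CAD, D->ABC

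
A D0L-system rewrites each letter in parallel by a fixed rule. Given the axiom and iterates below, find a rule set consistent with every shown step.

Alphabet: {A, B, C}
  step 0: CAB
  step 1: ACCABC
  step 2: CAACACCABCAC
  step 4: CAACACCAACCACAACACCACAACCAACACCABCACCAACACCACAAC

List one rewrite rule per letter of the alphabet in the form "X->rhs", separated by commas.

A->CA, B->BC, C->AC

  step 1 ⇒ step 2: ACCABC ⇒ CA·AC·AC·CA·BC·AC
    A ↦ CA
    B ↦ BC
    C ↦ AC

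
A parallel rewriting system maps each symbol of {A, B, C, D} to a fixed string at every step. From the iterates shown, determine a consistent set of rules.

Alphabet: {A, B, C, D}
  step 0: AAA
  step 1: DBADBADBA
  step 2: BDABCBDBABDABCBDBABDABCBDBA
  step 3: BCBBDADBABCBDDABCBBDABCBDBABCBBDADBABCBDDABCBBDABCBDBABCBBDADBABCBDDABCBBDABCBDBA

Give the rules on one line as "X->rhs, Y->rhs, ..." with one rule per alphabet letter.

  step 2 ⇒ step 3: BDABCBDBABDABCBDBABDABCBDBA ⇒ BCB·BDA·DBA·BCB·DDA·BCB·BDA·BCB·DBA·BCB·BDA·DBA·BCB·DDA·BCB·BDA·BCB·DBA·BCB·BDA·DBA·BCB·DDA·BCB·BDA·BCB·DBA
    A ↦ DBA
    B ↦ BCB
    C ↦ DDA
    D ↦ BDA

A->DBA, B->BCB, C->DDA, D->BDA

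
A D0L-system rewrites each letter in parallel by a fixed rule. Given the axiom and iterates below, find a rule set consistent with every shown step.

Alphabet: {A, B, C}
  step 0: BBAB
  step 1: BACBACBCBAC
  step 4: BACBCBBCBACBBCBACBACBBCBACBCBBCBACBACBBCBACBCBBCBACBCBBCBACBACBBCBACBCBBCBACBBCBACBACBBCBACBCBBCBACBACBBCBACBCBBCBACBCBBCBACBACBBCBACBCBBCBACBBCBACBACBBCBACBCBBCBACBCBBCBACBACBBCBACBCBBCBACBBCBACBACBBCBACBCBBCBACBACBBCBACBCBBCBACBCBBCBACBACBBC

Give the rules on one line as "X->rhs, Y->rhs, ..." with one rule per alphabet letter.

A->BC, B->BAC, C->BBC

  step 0 ⇒ step 1: BBAB ⇒ BAC·BAC·BC·BAC
    A ↦ BC
    B ↦ BAC
    C ↦ BBC  (constrained at step 1)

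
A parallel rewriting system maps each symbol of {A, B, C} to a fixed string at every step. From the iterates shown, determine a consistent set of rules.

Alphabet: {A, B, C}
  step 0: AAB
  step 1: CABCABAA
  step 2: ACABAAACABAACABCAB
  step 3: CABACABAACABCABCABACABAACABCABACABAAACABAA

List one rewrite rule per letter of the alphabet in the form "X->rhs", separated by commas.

  step 2 ⇒ step 3: ACABAAACABAACABCAB ⇒ CAB·A·CAB·AA·CAB·CAB·CAB·A·CAB·AA·CAB·CAB·A·CAB·AA·A·CAB·AA
    A ↦ CAB
    B ↦ AA
    C ↦ A

A->CAB, B->AA, C->A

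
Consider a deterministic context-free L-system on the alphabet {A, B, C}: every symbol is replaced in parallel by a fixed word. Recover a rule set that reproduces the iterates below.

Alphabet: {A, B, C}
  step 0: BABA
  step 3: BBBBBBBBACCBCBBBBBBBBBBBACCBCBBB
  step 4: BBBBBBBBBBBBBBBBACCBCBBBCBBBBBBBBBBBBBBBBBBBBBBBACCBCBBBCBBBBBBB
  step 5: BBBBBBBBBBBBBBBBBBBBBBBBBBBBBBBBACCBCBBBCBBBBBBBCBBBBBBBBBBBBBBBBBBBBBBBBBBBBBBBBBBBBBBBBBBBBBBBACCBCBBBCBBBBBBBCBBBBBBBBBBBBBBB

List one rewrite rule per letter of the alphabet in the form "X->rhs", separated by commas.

  step 4 ⇒ step 5: BBBBBBBBBBBBBBBBACCBCBBBCBBBBBBBBBBBBBBBBBBBBBBBACCBCBBBCBBBBBBB ⇒ BB·BB·BB·BB·BB·BB·BB·BB·BB·BB·BB·BB·BB·BB·BB·BB·AC·CB·CB·BB·CB·BB·BB·BB·CB·BB·BB·BB·BB·BB·BB·BB·BB·BB·BB·BB·BB·BB·BB·BB·BB·BB·BB·BB·BB·BB·BB·BB·AC·CB·CB·BB·CB·BB·BB·BB·CB·BB·BB·BB·BB·BB·BB·BB
    A ↦ AC
    B ↦ BB
    C ↦ CB

A->AC, B->BB, C->CB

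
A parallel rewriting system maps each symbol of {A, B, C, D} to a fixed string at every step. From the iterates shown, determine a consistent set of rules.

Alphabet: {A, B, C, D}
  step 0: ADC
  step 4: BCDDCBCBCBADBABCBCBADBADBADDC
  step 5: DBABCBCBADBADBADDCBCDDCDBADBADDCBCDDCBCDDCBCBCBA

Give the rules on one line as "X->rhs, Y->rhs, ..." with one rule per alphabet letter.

A->DC, B->D, C->BA, D->BC

  step 4 ⇒ step 5: BCDDCBCBCBADBABCBCBADBADBADDC ⇒ D·BA·BC·BC·BA·D·BA·D·BA·D·DC·BC·D·DC·D·BA·D·BA·D·DC·BC·D·DC·BC·D·DC·BC·BC·BA
    A ↦ DC
    B ↦ D
    C ↦ BA
    D ↦ BC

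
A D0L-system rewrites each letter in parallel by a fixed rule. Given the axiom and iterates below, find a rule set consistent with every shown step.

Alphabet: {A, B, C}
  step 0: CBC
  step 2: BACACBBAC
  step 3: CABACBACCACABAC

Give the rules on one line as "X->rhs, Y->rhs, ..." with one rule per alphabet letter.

  step 2 ⇒ step 3: BACACBBAC ⇒ CA·B·AC·B·AC·CA·CA·B·AC
    A ↦ B
    B ↦ CA
    C ↦ AC

A->B, B->CA, C->AC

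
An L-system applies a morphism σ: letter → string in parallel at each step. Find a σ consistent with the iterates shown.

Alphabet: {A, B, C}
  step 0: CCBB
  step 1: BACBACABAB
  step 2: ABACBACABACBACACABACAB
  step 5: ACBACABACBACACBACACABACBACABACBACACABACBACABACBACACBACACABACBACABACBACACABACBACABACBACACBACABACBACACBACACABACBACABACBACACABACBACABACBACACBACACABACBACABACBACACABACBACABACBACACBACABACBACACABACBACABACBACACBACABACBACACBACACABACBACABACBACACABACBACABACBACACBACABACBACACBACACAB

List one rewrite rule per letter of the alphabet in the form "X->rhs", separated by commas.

A->AC, B->AB, C->BAC

  step 1 ⇒ step 2: BACBACABAB ⇒ AB·AC·BAC·AB·AC·BAC·AC·AB·AC·AB
    A ↦ AC
    B ↦ AB
    C ↦ BAC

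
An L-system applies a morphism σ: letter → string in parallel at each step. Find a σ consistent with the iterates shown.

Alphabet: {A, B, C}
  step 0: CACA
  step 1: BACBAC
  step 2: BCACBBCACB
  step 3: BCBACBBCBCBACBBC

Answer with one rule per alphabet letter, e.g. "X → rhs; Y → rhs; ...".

A->AC, B->BC, C->B

  step 2 ⇒ step 3: BCACBBCACB ⇒ BC·B·AC·B·BC·BC·B·AC·B·BC
    A ↦ AC
    B ↦ BC
    C ↦ B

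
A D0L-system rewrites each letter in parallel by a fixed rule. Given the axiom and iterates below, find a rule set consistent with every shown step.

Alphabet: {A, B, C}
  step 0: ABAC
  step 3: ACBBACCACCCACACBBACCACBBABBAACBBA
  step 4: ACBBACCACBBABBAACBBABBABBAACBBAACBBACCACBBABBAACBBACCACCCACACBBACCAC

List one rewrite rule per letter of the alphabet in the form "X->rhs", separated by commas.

A->AC, B->C, C->BBA

  step 3 ⇒ step 4: ACBBACCACCCACACBBACCACBBABBAACBBA ⇒ AC·BBA·C·C·AC·BBA·BBA·AC·BBA·BBA·BBA·AC·BBA·AC·BBA·C·C·AC·BBA·BBA·AC·BBA·C·C·AC·C·C·AC·AC·BBA·C·C·AC
    A ↦ AC
    B ↦ C
    C ↦ BBA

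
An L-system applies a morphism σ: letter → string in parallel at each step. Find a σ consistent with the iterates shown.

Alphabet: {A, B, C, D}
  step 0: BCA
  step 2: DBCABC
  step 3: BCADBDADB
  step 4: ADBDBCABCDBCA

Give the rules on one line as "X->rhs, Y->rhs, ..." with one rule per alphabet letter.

  step 3 ⇒ step 4: BCADBDADB ⇒ A·DB·D·BC·A·BC·D·BC·A
    A ↦ D
    B ↦ A
    C ↦ DB
    D ↦ BC

A->D, B->A, C->DB, D->BC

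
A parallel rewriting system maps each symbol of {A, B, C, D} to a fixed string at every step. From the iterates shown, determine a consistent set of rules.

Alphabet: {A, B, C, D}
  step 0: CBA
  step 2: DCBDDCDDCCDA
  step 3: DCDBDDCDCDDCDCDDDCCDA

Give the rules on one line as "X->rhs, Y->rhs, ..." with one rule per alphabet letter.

  step 2 ⇒ step 3: DCBDDCDDCCDA ⇒ DC·D·BD·DC·DC·D·DC·DC·D·D·DC·CDA
    A ↦ CDA
    B ↦ BD
    C ↦ D
    D ↦ DC

A->CDA, B->BD, C->D, D->DC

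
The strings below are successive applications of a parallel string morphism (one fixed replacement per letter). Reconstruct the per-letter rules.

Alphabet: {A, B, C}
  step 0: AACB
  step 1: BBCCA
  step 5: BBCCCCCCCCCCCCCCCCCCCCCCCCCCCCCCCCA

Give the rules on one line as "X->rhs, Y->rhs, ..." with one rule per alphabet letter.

  step 0 ⇒ step 1: AACB ⇒ B·B·CC·A
    A ↦ B
    B ↦ A
    C ↦ CC

A->B, B->A, C->CC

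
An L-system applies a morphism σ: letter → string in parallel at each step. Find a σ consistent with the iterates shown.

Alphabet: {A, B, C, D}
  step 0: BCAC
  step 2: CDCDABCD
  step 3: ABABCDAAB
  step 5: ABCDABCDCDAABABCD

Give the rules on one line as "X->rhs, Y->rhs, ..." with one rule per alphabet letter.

  step 2 ⇒ step 3: CDCDABCD ⇒ A·B·A·B·CD·A·A·B
    A ↦ CD
    B ↦ A
    C ↦ A
    D ↦ B

A->CD, B->A, C->A, D->B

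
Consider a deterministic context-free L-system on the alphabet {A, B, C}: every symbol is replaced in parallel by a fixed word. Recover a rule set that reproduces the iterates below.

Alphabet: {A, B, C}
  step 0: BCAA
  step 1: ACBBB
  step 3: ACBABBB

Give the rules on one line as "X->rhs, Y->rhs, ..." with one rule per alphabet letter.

  step 0 ⇒ step 1: BCAA ⇒ A·CB·B·B
    A ↦ B
    B ↦ A
    C ↦ CB

A->B, B->A, C->CB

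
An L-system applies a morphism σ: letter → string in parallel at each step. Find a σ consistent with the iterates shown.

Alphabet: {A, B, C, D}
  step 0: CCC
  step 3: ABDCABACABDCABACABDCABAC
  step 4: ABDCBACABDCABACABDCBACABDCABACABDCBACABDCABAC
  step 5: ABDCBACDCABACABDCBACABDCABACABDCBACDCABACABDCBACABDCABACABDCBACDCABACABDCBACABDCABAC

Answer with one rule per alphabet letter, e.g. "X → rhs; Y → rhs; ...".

A->AB, B->DC, C->AC, D->B

  step 4 ⇒ step 5: ABDCBACABDCABACABDCBACABDCABACABDCBACABDCABAC ⇒ AB·DC·B·AC·DC·AB·AC·AB·DC·B·AC·AB·DC·AB·AC·AB·DC·B·AC·DC·AB·AC·AB·DC·B·AC·AB·DC·AB·AC·AB·DC·B·AC·DC·AB·AC·AB·DC·B·AC·AB·DC·AB·AC
    A ↦ AB
    B ↦ DC
    C ↦ AC
    D ↦ B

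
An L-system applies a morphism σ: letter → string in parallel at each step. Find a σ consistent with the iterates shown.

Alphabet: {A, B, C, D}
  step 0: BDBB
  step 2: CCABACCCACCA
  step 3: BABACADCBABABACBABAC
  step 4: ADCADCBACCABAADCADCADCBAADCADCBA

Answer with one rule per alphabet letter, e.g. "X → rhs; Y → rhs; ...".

  step 3 ⇒ step 4: BABACADCBABABACBABAC ⇒ AD·C·AD·C·BA·C·CA·BA·AD·C·AD·C·AD·C·BA·AD·C·AD·C·BA
    A ↦ C
    B ↦ AD
    C ↦ BA
    D ↦ CA

A->C, B->AD, C->BA, D->CA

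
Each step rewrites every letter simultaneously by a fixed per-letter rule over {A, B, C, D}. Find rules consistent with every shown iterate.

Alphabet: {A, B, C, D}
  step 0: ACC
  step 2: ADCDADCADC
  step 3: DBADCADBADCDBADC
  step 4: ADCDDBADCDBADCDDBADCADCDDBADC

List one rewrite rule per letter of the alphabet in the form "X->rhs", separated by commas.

  step 3 ⇒ step 4: DBADCADBADCDBADC ⇒ A·DCD·DB·A·DC·DB·A·DCD·DB·A·DC·A·DCD·DB·A·DC
    A ↦ DB
    B ↦ DCD
    C ↦ DC
    D ↦ A

A->DB, B->DCD, C->DC, D->A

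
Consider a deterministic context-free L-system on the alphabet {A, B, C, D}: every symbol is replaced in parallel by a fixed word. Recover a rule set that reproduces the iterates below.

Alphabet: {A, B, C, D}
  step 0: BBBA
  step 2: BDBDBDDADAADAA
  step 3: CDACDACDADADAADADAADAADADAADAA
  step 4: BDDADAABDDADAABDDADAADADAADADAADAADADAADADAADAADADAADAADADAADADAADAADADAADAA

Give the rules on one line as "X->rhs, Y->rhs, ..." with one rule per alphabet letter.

A->DAA, B->C, C->BD, D->DA

  step 3 ⇒ step 4: CDACDACDADADAADADAADAADADAADAA ⇒ BD·DA·DAA·BD·DA·DAA·BD·DA·DAA·DA·DAA·DA·DAA·DAA·DA·DAA·DA·DAA·DAA·DA·DAA·DAA·DA·DAA·DA·DAA·DAA·DA·DAA·DAA
    A ↦ DAA
    C ↦ BD
    D ↦ DA
  step 2 ⇒ step 3: BDBDBDDADAADAA ⇒ C·DA·C·DA·C·DA·DA·DAA·DA·DAA·DAA·DA·DAA·DAA
    B ↦ C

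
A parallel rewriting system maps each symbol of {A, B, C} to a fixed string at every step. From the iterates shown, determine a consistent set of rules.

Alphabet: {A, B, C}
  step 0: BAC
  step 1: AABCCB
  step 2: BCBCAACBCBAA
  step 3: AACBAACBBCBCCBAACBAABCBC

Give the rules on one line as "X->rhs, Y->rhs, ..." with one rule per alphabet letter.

A->BC, B->AA, C->CB

  step 2 ⇒ step 3: BCBCAACBCBAA ⇒ AA·CB·AA·CB·BC·BC·CB·AA·CB·AA·BC·BC
    A ↦ BC
    B ↦ AA
    C ↦ CB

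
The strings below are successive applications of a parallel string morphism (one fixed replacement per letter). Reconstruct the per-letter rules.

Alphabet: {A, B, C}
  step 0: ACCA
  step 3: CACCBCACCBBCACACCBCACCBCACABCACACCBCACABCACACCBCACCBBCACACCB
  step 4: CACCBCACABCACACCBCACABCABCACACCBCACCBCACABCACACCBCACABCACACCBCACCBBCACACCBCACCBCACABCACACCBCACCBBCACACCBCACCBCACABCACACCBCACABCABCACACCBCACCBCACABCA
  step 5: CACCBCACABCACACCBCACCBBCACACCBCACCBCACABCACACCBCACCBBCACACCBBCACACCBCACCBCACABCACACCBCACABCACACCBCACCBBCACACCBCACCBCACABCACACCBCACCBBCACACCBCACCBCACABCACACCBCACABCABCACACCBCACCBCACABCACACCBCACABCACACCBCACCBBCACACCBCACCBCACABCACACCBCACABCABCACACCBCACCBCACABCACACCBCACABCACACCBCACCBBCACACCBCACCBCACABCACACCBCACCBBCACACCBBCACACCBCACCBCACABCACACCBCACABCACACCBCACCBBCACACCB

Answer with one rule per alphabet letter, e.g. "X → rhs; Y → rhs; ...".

A->CCB, B->BCA, C->CA

  step 4 ⇒ step 5: CACCBCACABCACACCBCACABCABCACACCBCACCBCACABCACACCBCACABCACACCBCACCBBCACACCBCACCBCACABCACACCBCACCBBCACACCBCACCBCACABCACACCBCACABCABCACACCBCACCBCACABCA ⇒ CA·CCB·CA·CA·BCA·CA·CCB·CA·CCB·BCA·CA·CCB·CA·CCB·CA·CA·BCA·CA·CCB·CA·CCB·BCA·CA·CCB·BCA·CA·CCB·CA·CCB·CA·CA·BCA·CA·CCB·CA·CA·BCA·CA·CCB·CA·CCB·BCA·CA·CCB·CA·CCB·CA·CA·BCA·CA·CCB·CA·CCB·BCA·CA·CCB·CA·CCB·CA·CA·BCA·CA·CCB·CA·CA·BCA·BCA·CA·CCB·CA·CCB·CA·CA·BCA·CA·CCB·CA·CA·BCA·CA·CCB·CA·CCB·BCA·CA·CCB·CA·CCB·CA·CA·BCA·CA·CCB·CA·CA·BCA·BCA·CA·CCB·CA·CCB·CA·CA·BCA·CA·CCB·CA·CA·BCA·CA·CCB·CA·CCB·BCA·CA·CCB·CA·CCB·CA·CA·BCA·CA·CCB·CA·CCB·BCA·CA·CCB·BCA·CA·CCB·CA·CCB·CA·CA·BCA·CA·CCB·CA·CA·BCA·CA·CCB·CA·CCB·BCA·CA·CCB
    A ↦ CCB
    B ↦ BCA
    C ↦ CA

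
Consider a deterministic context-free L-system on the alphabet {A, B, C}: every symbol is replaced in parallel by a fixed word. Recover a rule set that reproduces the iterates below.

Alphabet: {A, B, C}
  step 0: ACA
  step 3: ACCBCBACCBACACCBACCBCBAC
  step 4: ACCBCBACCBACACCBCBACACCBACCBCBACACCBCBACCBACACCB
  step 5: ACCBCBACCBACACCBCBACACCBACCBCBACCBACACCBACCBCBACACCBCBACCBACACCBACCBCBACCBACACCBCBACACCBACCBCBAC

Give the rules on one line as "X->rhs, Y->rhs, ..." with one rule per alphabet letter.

A->AC, B->AC, C->CB

  step 4 ⇒ step 5: ACCBCBACCBACACCBCBACACCBACCBCBACACCBCBACCBACACCB ⇒ AC·CB·CB·AC·CB·AC·AC·CB·CB·AC·AC·CB·AC·CB·CB·AC·CB·AC·AC·CB·AC·CB·CB·AC·AC·CB·CB·AC·CB·AC·AC·CB·AC·CB·CB·AC·CB·AC·AC·CB·CB·AC·AC·CB·AC·CB·CB·AC
    A ↦ AC
    B ↦ AC
    C ↦ CB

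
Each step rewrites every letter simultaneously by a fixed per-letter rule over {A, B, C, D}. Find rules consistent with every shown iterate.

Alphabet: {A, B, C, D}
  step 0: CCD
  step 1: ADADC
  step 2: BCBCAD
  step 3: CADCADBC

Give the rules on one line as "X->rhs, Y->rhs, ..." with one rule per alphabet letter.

A->B, B->C, C->AD, D->C

  step 2 ⇒ step 3: BCBCAD ⇒ C·AD·C·AD·B·C
    A ↦ B
    B ↦ C
    C ↦ AD
    D ↦ C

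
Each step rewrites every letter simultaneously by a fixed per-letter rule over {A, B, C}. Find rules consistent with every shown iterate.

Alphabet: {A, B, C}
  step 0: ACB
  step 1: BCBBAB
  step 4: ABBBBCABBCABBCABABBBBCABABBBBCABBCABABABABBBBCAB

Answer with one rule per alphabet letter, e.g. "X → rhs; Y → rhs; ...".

A->BC, B->AB, C->BB

  step 0 ⇒ step 1: ACB ⇒ BC·BB·AB
    A ↦ BC
    B ↦ AB
    C ↦ BB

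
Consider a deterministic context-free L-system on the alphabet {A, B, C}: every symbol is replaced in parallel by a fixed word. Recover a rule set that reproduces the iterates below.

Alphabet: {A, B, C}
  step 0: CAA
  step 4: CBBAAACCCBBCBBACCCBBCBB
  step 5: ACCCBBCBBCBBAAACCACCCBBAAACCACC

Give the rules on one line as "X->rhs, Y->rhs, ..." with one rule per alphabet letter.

A->CBB, B->C, C->A

  step 4 ⇒ step 5: CBBAAACCCBBCBBACCCBBCBB ⇒ A·C·C·CBB·CBB·CBB·A·A·A·C·C·A·C·C·CBB·A·A·A·C·C·A·C·C
    A ↦ CBB
    B ↦ C
    C ↦ A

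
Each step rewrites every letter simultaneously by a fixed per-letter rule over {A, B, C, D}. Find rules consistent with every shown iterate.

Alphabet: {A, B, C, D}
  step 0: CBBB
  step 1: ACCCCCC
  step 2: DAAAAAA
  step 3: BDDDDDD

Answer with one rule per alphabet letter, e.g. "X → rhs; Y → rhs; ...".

  step 2 ⇒ step 3: DAAAAAA ⇒ B·D·D·D·D·D·D
    A ↦ D
    D ↦ B
  step 0 ⇒ step 1: CBBB ⇒ A·CC·CC·CC
    B ↦ CC
  step 0 ⇒ step 1: CBBB ⇒ A·CC·CC·CC
    C ↦ A

A->D, B->CC, C->A, D->B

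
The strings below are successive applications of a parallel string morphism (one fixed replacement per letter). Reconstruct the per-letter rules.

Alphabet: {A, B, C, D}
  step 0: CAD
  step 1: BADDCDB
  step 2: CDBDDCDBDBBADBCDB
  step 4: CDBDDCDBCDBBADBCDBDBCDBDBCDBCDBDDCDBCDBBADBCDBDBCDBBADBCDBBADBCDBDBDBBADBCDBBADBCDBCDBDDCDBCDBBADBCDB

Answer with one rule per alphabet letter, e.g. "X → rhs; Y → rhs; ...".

  step 1 ⇒ step 2: BADDCDB ⇒ CDB·DDC·DB·DB·BA·DB·CDB
    A ↦ DDC
    B ↦ CDB
    C ↦ BA
    D ↦ DB

A->DDC, B->CDB, C->BA, D->DB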